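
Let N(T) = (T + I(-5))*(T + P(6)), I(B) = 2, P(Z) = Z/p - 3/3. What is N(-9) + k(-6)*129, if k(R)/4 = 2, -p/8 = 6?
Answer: 8823/8 ≈ 1102.9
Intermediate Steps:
p = -48 (p = -8*6 = -48)
P(Z) = -1 - Z/48 (P(Z) = Z/(-48) - 3/3 = Z*(-1/48) - 3*⅓ = -Z/48 - 1 = -1 - Z/48)
k(R) = 8 (k(R) = 4*2 = 8)
N(T) = (2 + T)*(-9/8 + T) (N(T) = (T + 2)*(T + (-1 - 1/48*6)) = (2 + T)*(T + (-1 - ⅛)) = (2 + T)*(T - 9/8) = (2 + T)*(-9/8 + T))
N(-9) + k(-6)*129 = (-9/4 + (-9)² + (7/8)*(-9)) + 8*129 = (-9/4 + 81 - 63/8) + 1032 = 567/8 + 1032 = 8823/8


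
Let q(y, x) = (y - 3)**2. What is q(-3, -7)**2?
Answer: 1296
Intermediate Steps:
q(y, x) = (-3 + y)**2
q(-3, -7)**2 = ((-3 - 3)**2)**2 = ((-6)**2)**2 = 36**2 = 1296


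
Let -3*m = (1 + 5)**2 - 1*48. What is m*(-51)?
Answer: -204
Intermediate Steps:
m = 4 (m = -((1 + 5)**2 - 1*48)/3 = -(6**2 - 48)/3 = -(36 - 48)/3 = -1/3*(-12) = 4)
m*(-51) = 4*(-51) = -204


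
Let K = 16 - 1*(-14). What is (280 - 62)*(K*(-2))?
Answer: -13080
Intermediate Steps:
K = 30 (K = 16 + 14 = 30)
(280 - 62)*(K*(-2)) = (280 - 62)*(30*(-2)) = 218*(-60) = -13080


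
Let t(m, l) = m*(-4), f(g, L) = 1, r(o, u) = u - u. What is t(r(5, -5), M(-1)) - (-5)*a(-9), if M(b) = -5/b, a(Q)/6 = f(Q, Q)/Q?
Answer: -10/3 ≈ -3.3333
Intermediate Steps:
r(o, u) = 0
a(Q) = 6/Q (a(Q) = 6*(1/Q) = 6/Q)
t(m, l) = -4*m
t(r(5, -5), M(-1)) - (-5)*a(-9) = -4*0 - (-5)*6/(-9) = 0 - (-5)*6*(-⅑) = 0 - (-5)*(-2)/3 = 0 - 1*10/3 = 0 - 10/3 = -10/3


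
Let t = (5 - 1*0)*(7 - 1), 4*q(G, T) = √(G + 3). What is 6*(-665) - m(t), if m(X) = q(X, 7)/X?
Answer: -3990 - √33/120 ≈ -3990.0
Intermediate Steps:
q(G, T) = √(3 + G)/4 (q(G, T) = √(G + 3)/4 = √(3 + G)/4)
t = 30 (t = (5 + 0)*6 = 5*6 = 30)
m(X) = √(3 + X)/(4*X) (m(X) = (√(3 + X)/4)/X = √(3 + X)/(4*X))
6*(-665) - m(t) = 6*(-665) - √(3 + 30)/(4*30) = -3990 - √33/(4*30) = -3990 - √33/120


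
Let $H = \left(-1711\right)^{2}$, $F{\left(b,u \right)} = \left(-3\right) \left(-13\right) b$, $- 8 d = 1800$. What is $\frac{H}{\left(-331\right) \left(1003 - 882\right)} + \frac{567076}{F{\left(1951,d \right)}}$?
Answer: $- \frac{200040184493}{3047440539} \approx -65.642$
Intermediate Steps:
$d = -225$ ($d = \left(- \frac{1}{8}\right) 1800 = -225$)
$F{\left(b,u \right)} = 39 b$
$H = 2927521$
$\frac{H}{\left(-331\right) \left(1003 - 882\right)} + \frac{567076}{F{\left(1951,d \right)}} = \frac{2927521}{\left(-331\right) \left(1003 - 882\right)} + \frac{567076}{39 \cdot 1951} = \frac{2927521}{\left(-331\right) 121} + \frac{567076}{76089} = \frac{2927521}{-40051} + 567076 \cdot \frac{1}{76089} = 2927521 \left(- \frac{1}{40051}\right) + \frac{567076}{76089} = - \frac{2927521}{40051} + \frac{567076}{76089} = - \frac{200040184493}{3047440539}$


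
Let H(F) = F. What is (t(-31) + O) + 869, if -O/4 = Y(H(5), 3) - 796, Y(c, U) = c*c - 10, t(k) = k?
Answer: 3962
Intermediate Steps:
Y(c, U) = -10 + c² (Y(c, U) = c² - 10 = -10 + c²)
O = 3124 (O = -4*((-10 + 5²) - 796) = -4*((-10 + 25) - 796) = -4*(15 - 796) = -4*(-781) = 3124)
(t(-31) + O) + 869 = (-31 + 3124) + 869 = 3093 + 869 = 3962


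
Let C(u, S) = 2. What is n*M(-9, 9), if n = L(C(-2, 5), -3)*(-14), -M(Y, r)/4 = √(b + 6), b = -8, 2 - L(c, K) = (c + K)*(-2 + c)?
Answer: 112*I*√2 ≈ 158.39*I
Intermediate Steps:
L(c, K) = 2 - (-2 + c)*(K + c) (L(c, K) = 2 - (c + K)*(-2 + c) = 2 - (K + c)*(-2 + c) = 2 - (-2 + c)*(K + c))
M(Y, r) = -4*I*√2 (M(Y, r) = -4*√(-8 + 6) = -4*I*√2)
n = -28 (n = (2 - 1*2² + 2*(-3) + 2*2 - 1*(-3)*2)*(-14) = (2 - 1*4 - 6 + 4 + 6)*(-14) = (2 - 4 - 6 + 4 + 6)*(-14) = 2*(-14) = -28)
n*M(-9, 9) = -(-112)*I*√2 = 112*I*√2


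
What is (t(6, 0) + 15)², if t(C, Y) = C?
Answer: 441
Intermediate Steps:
(t(6, 0) + 15)² = (6 + 15)² = 21² = 441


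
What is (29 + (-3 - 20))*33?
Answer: 198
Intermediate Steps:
(29 + (-3 - 20))*33 = (29 - 23)*33 = 6*33 = 198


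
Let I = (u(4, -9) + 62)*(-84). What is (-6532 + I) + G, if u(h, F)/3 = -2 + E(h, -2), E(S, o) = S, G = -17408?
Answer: -29652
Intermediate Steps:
u(h, F) = -6 + 3*h (u(h, F) = 3*(-2 + h) = -6 + 3*h)
I = -5712 (I = ((-6 + 3*4) + 62)*(-84) = ((-6 + 12) + 62)*(-84) = (6 + 62)*(-84) = 68*(-84) = -5712)
(-6532 + I) + G = (-6532 - 5712) - 17408 = -12244 - 17408 = -29652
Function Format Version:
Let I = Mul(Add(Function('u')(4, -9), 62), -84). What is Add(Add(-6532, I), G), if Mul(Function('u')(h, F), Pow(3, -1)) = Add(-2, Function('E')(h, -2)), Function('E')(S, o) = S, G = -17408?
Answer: -29652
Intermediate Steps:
Function('u')(h, F) = Add(-6, Mul(3, h)) (Function('u')(h, F) = Mul(3, Add(-2, h)) = Add(-6, Mul(3, h)))
I = -5712 (I = Mul(Add(Add(-6, Mul(3, 4)), 62), -84) = Mul(Add(Add(-6, 12), 62), -84) = Mul(Add(6, 62), -84) = Mul(68, -84) = -5712)
Add(Add(-6532, I), G) = Add(Add(-6532, -5712), -17408) = Add(-12244, -17408) = -29652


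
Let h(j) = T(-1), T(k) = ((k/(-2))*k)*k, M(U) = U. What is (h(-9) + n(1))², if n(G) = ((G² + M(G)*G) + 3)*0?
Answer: ¼ ≈ 0.25000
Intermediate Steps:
T(k) = -k³/2 (T(k) = ((k*(-½))*k)*k = ((-k/2)*k)*k = (-k²/2)*k = -k³/2)
h(j) = ½ (h(j) = -½*(-1)³ = -½*(-1) = ½)
n(G) = 0 (n(G) = ((G² + G*G) + 3)*0 = ((G² + G²) + 3)*0 = (2*G² + 3)*0 = (3 + 2*G²)*0 = 0)
(h(-9) + n(1))² = (½ + 0)² = (½)² = ¼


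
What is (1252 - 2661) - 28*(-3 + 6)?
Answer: -1493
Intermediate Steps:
(1252 - 2661) - 28*(-3 + 6) = -1409 - 28*3 = -1409 - 84 = -1493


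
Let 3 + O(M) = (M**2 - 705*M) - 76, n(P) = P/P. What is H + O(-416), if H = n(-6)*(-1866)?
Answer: 464391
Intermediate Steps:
n(P) = 1
H = -1866 (H = 1*(-1866) = -1866)
O(M) = -79 + M**2 - 705*M (O(M) = -3 + ((M**2 - 705*M) - 76) = -3 + (-76 + M**2 - 705*M) = -79 + M**2 - 705*M)
H + O(-416) = -1866 + (-79 + (-416)**2 - 705*(-416)) = -1866 + (-79 + 173056 + 293280) = -1866 + 466257 = 464391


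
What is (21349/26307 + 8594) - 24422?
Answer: -11253131/711 ≈ -15827.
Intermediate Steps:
(21349/26307 + 8594) - 24422 = (21349*(1/26307) + 8594) - 24422 = (577/711 + 8594) - 24422 = 6110911/711 - 24422 = -11253131/711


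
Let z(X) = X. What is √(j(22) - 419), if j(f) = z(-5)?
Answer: 2*I*√106 ≈ 20.591*I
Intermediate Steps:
j(f) = -5
√(j(22) - 419) = √(-5 - 419) = √(-424) = 2*I*√106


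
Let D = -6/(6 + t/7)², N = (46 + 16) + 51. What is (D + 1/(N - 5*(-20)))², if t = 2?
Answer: 920697649/42511841856 ≈ 0.021657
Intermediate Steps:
N = 113 (N = 62 + 51 = 113)
D = -147/968 (D = -6/(6 + 2/7)² = -6/((44/7)²) = -6/1936/49 = -6*49/1936 = -147/968 ≈ -0.15186)
(D + 1/(N - 5*(-20)))² = (-147/968 + 1/(113 - 5*(-20)))² = (-147/968 + 1/(113 + 100))² = (-147/968 + 1/213)² = (-30343/206184)² = 920697649/42511841856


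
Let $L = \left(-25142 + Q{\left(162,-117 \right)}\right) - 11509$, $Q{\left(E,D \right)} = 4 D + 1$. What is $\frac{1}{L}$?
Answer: $- \frac{1}{37118} \approx -2.6941 \cdot 10^{-5}$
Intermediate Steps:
$Q{\left(E,D \right)} = 1 + 4 D$
$L = -37118$ ($L = \left(-25142 + \left(1 + 4 \left(-117\right)\right)\right) - 11509 = \left(-25142 + \left(1 - 468\right)\right) - 11509 = \left(-25142 - 467\right) - 11509 = -25609 - 11509 = -37118$)
$\frac{1}{L} = \frac{1}{-37118} = - \frac{1}{37118}$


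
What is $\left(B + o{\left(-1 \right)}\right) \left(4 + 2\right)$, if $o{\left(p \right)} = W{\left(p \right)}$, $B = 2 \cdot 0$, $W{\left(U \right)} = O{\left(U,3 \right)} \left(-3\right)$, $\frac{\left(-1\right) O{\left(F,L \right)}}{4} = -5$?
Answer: $-360$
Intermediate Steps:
$O{\left(F,L \right)} = 20$ ($O{\left(F,L \right)} = \left(-4\right) \left(-5\right) = 20$)
$W{\left(U \right)} = -60$ ($W{\left(U \right)} = 20 \left(-3\right) = -60$)
$B = 0$
$o{\left(p \right)} = -60$
$\left(B + o{\left(-1 \right)}\right) \left(4 + 2\right) = \left(0 - 60\right) \left(4 + 2\right) = \left(-60\right) 6 = -360$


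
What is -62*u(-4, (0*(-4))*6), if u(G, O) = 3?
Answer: -186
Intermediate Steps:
-62*u(-4, (0*(-4))*6) = -62*3 = -186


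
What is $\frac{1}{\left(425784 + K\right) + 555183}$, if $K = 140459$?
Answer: $\frac{1}{1121426} \approx 8.9172 \cdot 10^{-7}$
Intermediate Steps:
$\frac{1}{\left(425784 + K\right) + 555183} = \frac{1}{\left(425784 + 140459\right) + 555183} = \frac{1}{566243 + 555183} = \frac{1}{1121426}$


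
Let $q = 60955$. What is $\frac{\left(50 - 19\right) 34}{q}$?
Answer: $\frac{1054}{60955} \approx 0.017291$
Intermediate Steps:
$\frac{\left(50 - 19\right) 34}{q} = \frac{\left(50 - 19\right) 34}{60955} = \left(50 - 19\right) 34 \cdot \frac{1}{60955} = 31 \cdot 34 \cdot \frac{1}{60955} = 1054 \cdot \frac{1}{60955} = \frac{1054}{60955}$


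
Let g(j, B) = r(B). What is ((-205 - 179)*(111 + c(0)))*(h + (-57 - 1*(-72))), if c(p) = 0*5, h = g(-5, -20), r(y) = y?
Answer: 213120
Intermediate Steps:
g(j, B) = B
h = -20
c(p) = 0
((-205 - 179)*(111 + c(0)))*(h + (-57 - 1*(-72))) = ((-205 - 179)*(111 + 0))*(-20 + (-57 - 1*(-72))) = (-384*111)*(-20 + (-57 + 72)) = -42624*(-20 + 15) = -42624*(-5) = 213120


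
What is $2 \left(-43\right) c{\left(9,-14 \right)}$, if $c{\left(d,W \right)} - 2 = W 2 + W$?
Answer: $3440$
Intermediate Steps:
$c{\left(d,W \right)} = 2 + 3 W$ ($c{\left(d,W \right)} = 2 + \left(W 2 + W\right) = 2 + \left(2 W + W\right) = 2 + 3 W$)
$2 \left(-43\right) c{\left(9,-14 \right)} = 2 \left(-43\right) \left(2 + 3 \left(-14\right)\right) = - 86 \left(2 - 42\right) = \left(-86\right) \left(-40\right) = 3440$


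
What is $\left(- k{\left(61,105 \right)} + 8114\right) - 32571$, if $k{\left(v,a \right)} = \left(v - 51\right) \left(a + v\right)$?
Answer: $-26117$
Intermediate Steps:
$k{\left(v,a \right)} = \left(-51 + v\right) \left(a + v\right)$
$\left(- k{\left(61,105 \right)} + 8114\right) - 32571 = \left(- (61^{2} - 5355 - 3111 + 105 \cdot 61) + 8114\right) - 32571 = \left(- (3721 - 5355 - 3111 + 6405) + 8114\right) - 32571 = \left(\left(-1\right) 1660 + 8114\right) - 32571 = \left(-1660 + 8114\right) - 32571 = 6454 - 32571 = -26117$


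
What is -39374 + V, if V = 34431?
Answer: -4943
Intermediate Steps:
-39374 + V = -39374 + 34431 = -4943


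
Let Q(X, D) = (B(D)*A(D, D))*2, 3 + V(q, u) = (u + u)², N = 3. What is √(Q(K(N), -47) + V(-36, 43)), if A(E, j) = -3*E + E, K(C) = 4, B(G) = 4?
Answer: 3*√905 ≈ 90.250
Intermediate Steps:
A(E, j) = -2*E
V(q, u) = -3 + 4*u² (V(q, u) = -3 + (u + u)² = -3 + (2*u)² = -3 + 4*u²)
Q(X, D) = -16*D (Q(X, D) = (4*(-2*D))*2 = -8*D*2 = -16*D)
√(Q(K(N), -47) + V(-36, 43)) = √(-16*(-47) + (-3 + 4*43²)) = √(752 + (-3 + 4*1849)) = √(752 + (-3 + 7396)) = √(752 + 7393) = √8145 = 3*√905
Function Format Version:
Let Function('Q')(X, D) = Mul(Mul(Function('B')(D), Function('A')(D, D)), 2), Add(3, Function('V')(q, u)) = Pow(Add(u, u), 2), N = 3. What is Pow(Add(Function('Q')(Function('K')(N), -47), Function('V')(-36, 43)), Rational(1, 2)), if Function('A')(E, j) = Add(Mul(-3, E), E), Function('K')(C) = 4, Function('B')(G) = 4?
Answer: Mul(3, Pow(905, Rational(1, 2))) ≈ 90.250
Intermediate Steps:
Function('A')(E, j) = Mul(-2, E)
Function('V')(q, u) = Add(-3, Mul(4, Pow(u, 2))) (Function('V')(q, u) = Add(-3, Pow(Add(u, u), 2)) = Add(-3, Pow(Mul(2, u), 2)) = Add(-3, Mul(4, Pow(u, 2))))
Function('Q')(X, D) = Mul(-16, D) (Function('Q')(X, D) = Mul(Mul(4, Mul(-2, D)), 2) = Mul(Mul(-8, D), 2) = Mul(-16, D))
Pow(Add(Function('Q')(Function('K')(N), -47), Function('V')(-36, 43)), Rational(1, 2)) = Pow(Add(Mul(-16, -47), Add(-3, Mul(4, Pow(43, 2)))), Rational(1, 2)) = Pow(Add(752, Add(-3, Mul(4, 1849))), Rational(1, 2)) = Pow(Add(752, Add(-3, 7396)), Rational(1, 2)) = Pow(Add(752, 7393), Rational(1, 2)) = Pow(8145, Rational(1, 2)) = Mul(3, Pow(905, Rational(1, 2)))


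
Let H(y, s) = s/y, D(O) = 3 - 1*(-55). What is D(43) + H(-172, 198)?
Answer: 4889/86 ≈ 56.849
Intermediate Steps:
D(O) = 58 (D(O) = 3 + 55 = 58)
D(43) + H(-172, 198) = 58 + 198/(-172) = 58 + 198*(-1/172) = 58 - 99/86 = 4889/86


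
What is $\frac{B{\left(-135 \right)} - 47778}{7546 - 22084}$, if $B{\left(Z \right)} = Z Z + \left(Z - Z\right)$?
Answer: $\frac{9851}{4846} \approx 2.0328$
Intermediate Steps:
$B{\left(Z \right)} = Z^{2}$ ($B{\left(Z \right)} = Z^{2} + 0 = Z^{2}$)
$\frac{B{\left(-135 \right)} - 47778}{7546 - 22084} = \frac{\left(-135\right)^{2} - 47778}{7546 - 22084} = \frac{18225 - 47778}{-14538} = \left(-29553\right) \left(- \frac{1}{14538}\right) = \frac{9851}{4846}$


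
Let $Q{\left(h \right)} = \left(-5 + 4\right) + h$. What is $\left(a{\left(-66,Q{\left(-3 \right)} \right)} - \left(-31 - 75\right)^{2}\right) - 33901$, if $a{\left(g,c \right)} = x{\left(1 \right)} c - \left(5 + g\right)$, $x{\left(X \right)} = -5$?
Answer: $-45056$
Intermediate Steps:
$Q{\left(h \right)} = -1 + h$
$a{\left(g,c \right)} = -5 - g - 5 c$ ($a{\left(g,c \right)} = - 5 c - \left(5 + g\right) = -5 - g - 5 c$)
$\left(a{\left(-66,Q{\left(-3 \right)} \right)} - \left(-31 - 75\right)^{2}\right) - 33901 = \left(\left(-5 - -66 - 5 \left(-1 - 3\right)\right) - \left(-31 - 75\right)^{2}\right) - 33901 = \left(\left(-5 + 66 - -20\right) - \left(-106\right)^{2}\right) - 33901 = \left(\left(-5 + 66 + 20\right) - 11236\right) - 33901 = \left(81 - 11236\right) - 33901 = -11155 - 33901 = -45056$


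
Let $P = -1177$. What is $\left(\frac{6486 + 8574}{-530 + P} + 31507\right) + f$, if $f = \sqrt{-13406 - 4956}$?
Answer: $\frac{17922463}{569} + i \sqrt{18362} \approx 31498.0 + 135.51 i$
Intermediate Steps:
$f = i \sqrt{18362}$ ($f = \sqrt{-18362} = i \sqrt{18362} \approx 135.51 i$)
$\left(\frac{6486 + 8574}{-530 + P} + 31507\right) + f = \left(\frac{6486 + 8574}{-530 - 1177} + 31507\right) + i \sqrt{18362} = \left(\frac{15060}{-1707} + 31507\right) + i \sqrt{18362} = \left(15060 \left(- \frac{1}{1707}\right) + 31507\right) + i \sqrt{18362} = \left(- \frac{5020}{569} + 31507\right) + i \sqrt{18362} = \frac{17922463}{569} + i \sqrt{18362}$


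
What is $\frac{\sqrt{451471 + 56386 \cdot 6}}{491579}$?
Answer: $\frac{\sqrt{789787}}{491579} \approx 0.0018078$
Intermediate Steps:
$\frac{\sqrt{451471 + 56386 \cdot 6}}{491579} = \sqrt{451471 + 338316} \cdot \frac{1}{491579} = \sqrt{789787} \cdot \frac{1}{491579} = \frac{\sqrt{789787}}{491579}$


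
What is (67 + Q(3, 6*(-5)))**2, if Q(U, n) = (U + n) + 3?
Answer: 1849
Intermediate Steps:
Q(U, n) = 3 + U + n
(67 + Q(3, 6*(-5)))**2 = (67 + (3 + 3 + 6*(-5)))**2 = (67 + (3 + 3 - 30))**2 = (67 - 24)**2 = 43**2 = 1849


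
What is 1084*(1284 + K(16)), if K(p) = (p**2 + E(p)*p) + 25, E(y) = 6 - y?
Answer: 1523020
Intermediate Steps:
K(p) = 25 + p**2 + p*(6 - p) (K(p) = (p**2 + (6 - p)*p) + 25 = (p**2 + p*(6 - p)) + 25 = 25 + p**2 + p*(6 - p))
1084*(1284 + K(16)) = 1084*(1284 + (25 + 6*16)) = 1084*(1284 + (25 + 96)) = 1084*(1284 + 121) = 1084*1405 = 1523020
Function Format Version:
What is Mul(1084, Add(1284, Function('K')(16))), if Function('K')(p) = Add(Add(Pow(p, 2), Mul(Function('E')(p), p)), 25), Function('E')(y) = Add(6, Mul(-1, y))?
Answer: 1523020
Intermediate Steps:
Function('K')(p) = Add(25, Pow(p, 2), Mul(p, Add(6, Mul(-1, p)))) (Function('K')(p) = Add(Add(Pow(p, 2), Mul(Add(6, Mul(-1, p)), p)), 25) = Add(Add(Pow(p, 2), Mul(p, Add(6, Mul(-1, p)))), 25) = Add(25, Pow(p, 2), Mul(p, Add(6, Mul(-1, p)))))
Mul(1084, Add(1284, Function('K')(16))) = Mul(1084, Add(1284, Add(25, Mul(6, 16)))) = Mul(1084, Add(1284, Add(25, 96))) = Mul(1084, Add(1284, 121)) = Mul(1084, 1405) = 1523020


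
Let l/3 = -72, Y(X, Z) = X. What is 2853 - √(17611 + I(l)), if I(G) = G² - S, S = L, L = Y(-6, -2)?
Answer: 2853 - √64273 ≈ 2599.5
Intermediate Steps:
l = -216 (l = 3*(-72) = -216)
L = -6
S = -6
I(G) = 6 + G² (I(G) = G² - 1*(-6) = G² + 6 = 6 + G²)
2853 - √(17611 + I(l)) = 2853 - √(17611 + (6 + (-216)²)) = 2853 - √(17611 + (6 + 46656)) = 2853 - √(17611 + 46662) = 2853 - √64273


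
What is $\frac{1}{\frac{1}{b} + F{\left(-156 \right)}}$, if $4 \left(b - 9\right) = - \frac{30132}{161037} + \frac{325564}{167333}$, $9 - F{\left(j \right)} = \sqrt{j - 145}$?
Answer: $\frac{7273835238942942153068}{306674318220839684650565} + \frac{798801451585078032169 i \sqrt{301}}{306674318220839684650565} \approx 0.023718 + 0.04519 i$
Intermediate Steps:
$F{\left(j \right)} = 9 - \sqrt{-145 + j}$ ($F{\left(j \right)} = 9 - \sqrt{j - 145} = 9 - \sqrt{-145 + j}$)
$b = \frac{28263075763}{2994089369}$ ($b = 9 + \frac{- \frac{30132}{161037} + \frac{325564}{167333}}{4} = 9 + \frac{\left(-30132\right) \frac{1}{161037} + 325564 \cdot \frac{1}{167333}}{4} = 9 + \frac{- \frac{3348}{17893} + \frac{325564}{167333}}{4} = 9 + \frac{1}{4} \cdot \frac{5265085768}{2994089369} = 9 + \frac{1316271442}{2994089369} = \frac{28263075763}{2994089369} \approx 9.4396$)
$\frac{1}{\frac{1}{b} + F{\left(-156 \right)}} = \frac{1}{\frac{1}{\frac{28263075763}{2994089369}} + \left(9 - \sqrt{-145 - 156}\right)} = \frac{1}{\frac{2994089369}{28263075763} + \left(9 - \sqrt{-301}\right)} = \frac{1}{\frac{2994089369}{28263075763} + \left(9 - i \sqrt{301}\right)} = \frac{1}{\frac{257361771236}{28263075763} - i \sqrt{301}}$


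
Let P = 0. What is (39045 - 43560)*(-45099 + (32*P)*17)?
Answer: 203621985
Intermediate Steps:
(39045 - 43560)*(-45099 + (32*P)*17) = (39045 - 43560)*(-45099 + (32*0)*17) = -4515*(-45099 + 0*17) = -4515*(-45099 + 0) = -4515*(-45099) = 203621985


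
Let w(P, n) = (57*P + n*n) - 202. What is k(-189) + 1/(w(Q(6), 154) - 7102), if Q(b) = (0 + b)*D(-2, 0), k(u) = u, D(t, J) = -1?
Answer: -3037229/16070 ≈ -189.00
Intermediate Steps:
Q(b) = -b (Q(b) = (0 + b)*(-1) = b*(-1) = -b)
w(P, n) = -202 + n**2 + 57*P (w(P, n) = (57*P + n**2) - 202 = (n**2 + 57*P) - 202 = -202 + n**2 + 57*P)
k(-189) + 1/(w(Q(6), 154) - 7102) = -189 + 1/((-202 + 154**2 + 57*(-1*6)) - 7102) = -189 + 1/((-202 + 23716 + 57*(-6)) - 7102) = -189 + 1/((-202 + 23716 - 342) - 7102) = -189 + 1/(23172 - 7102) = -189 + 1/16070 = -3037229/16070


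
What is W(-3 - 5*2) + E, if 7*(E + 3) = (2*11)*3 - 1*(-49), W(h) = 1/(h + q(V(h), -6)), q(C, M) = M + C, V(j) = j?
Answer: 3001/224 ≈ 13.397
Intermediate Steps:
q(C, M) = C + M
W(h) = 1/(-6 + 2*h) (W(h) = 1/(h + (h - 6)) = 1/(h + (-6 + h)) = 1/(-6 + 2*h))
E = 94/7 (E = -3 + ((2*11)*3 - 1*(-49))/7 = -3 + (22*3 + 49)/7 = -3 + (66 + 49)/7 = -3 + (⅐)*115 = -3 + 115/7 = 94/7 ≈ 13.429)
W(-3 - 5*2) + E = 1/(2*(-3 + (-3 - 5*2))) + 94/7 = 1/(2*(-3 + (-3 - 10))) + 94/7 = 1/(2*(-3 - 13)) + 94/7 = (½)/(-16) + 94/7 = (½)*(-1/16) + 94/7 = -1/32 + 94/7 = 3001/224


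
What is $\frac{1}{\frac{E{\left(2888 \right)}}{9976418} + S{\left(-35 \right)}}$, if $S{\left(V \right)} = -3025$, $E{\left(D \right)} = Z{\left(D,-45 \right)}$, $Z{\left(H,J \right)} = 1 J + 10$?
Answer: $- \frac{9976418}{30178664485} \approx -0.00033058$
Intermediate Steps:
$Z{\left(H,J \right)} = 10 + J$ ($Z{\left(H,J \right)} = J + 10 = 10 + J$)
$E{\left(D \right)} = -35$ ($E{\left(D \right)} = 10 - 45 = -35$)
$\frac{1}{\frac{E{\left(2888 \right)}}{9976418} + S{\left(-35 \right)}} = \frac{1}{- \frac{35}{9976418} - 3025} = \frac{1}{- \frac{30178664485}{9976418}} = - \frac{9976418}{30178664485}$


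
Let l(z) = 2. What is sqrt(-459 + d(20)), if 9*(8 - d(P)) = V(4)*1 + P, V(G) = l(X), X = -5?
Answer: I*sqrt(4081)/3 ≈ 21.294*I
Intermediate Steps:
V(G) = 2
d(P) = 70/9 - P/9 (d(P) = 8 - (2*1 + P)/9 = 8 - (2 + P)/9 = 8 + (-2/9 - P/9) = 70/9 - P/9)
sqrt(-459 + d(20)) = sqrt(-459 + (70/9 - 1/9*20)) = sqrt(-459 + (70/9 - 20/9)) = sqrt(-459 + 50/9) = sqrt(-4081/9) = I*sqrt(4081)/3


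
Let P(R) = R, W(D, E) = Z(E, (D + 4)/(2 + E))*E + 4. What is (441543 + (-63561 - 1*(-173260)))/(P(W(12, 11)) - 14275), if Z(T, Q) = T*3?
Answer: -275621/6954 ≈ -39.635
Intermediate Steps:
Z(T, Q) = 3*T
W(D, E) = 4 + 3*E² (W(D, E) = (3*E)*E + 4 = 3*E² + 4 = 4 + 3*E²)
(441543 + (-63561 - 1*(-173260)))/(P(W(12, 11)) - 14275) = (441543 + (-63561 - 1*(-173260)))/((4 + 3*11²) - 14275) = (441543 + (-63561 + 173260))/((4 + 3*121) - 14275) = (441543 + 109699)/((4 + 363) - 14275) = 551242/(367 - 14275) = 551242/(-13908) = 551242*(-1/13908) = -275621/6954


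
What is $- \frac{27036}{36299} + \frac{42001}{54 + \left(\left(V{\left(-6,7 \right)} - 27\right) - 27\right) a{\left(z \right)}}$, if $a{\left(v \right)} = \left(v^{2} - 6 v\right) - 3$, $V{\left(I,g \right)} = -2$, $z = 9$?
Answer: $- \frac{1559470739}{46825710} \approx -33.304$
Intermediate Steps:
$a{\left(v \right)} = -3 + v^{2} - 6 v$
$- \frac{27036}{36299} + \frac{42001}{54 + \left(\left(V{\left(-6,7 \right)} - 27\right) - 27\right) a{\left(z \right)}} = - \frac{27036}{36299} + \frac{42001}{54 + \left(\left(-2 - 27\right) - 27\right) \left(-3 + 9^{2} - 54\right)} = \left(-27036\right) \frac{1}{36299} + \frac{42001}{54 + \left(-29 - 27\right) \left(-3 + 81 - 54\right)} = - \frac{27036}{36299} + \frac{42001}{54 - 1344} = - \frac{27036}{36299} + \frac{42001}{-1290} = - \frac{27036}{36299} + 42001 \left(- \frac{1}{1290}\right) = - \frac{27036}{36299} - \frac{42001}{1290} = - \frac{1559470739}{46825710}$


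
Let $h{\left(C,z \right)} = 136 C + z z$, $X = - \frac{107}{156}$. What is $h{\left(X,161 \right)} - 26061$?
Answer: $- \frac{9098}{39} \approx -233.28$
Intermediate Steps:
$X = - \frac{107}{156}$ ($X = \left(-107\right) \frac{1}{156} = - \frac{107}{156} \approx -0.6859$)
$h{\left(C,z \right)} = z^{2} + 136 C$ ($h{\left(C,z \right)} = 136 C + z^{2} = z^{2} + 136 C$)
$h{\left(X,161 \right)} - 26061 = \left(161^{2} + 136 \left(- \frac{107}{156}\right)\right) - 26061 = \left(25921 - \frac{3638}{39}\right) - 26061 = \frac{1007281}{39} - 26061 = - \frac{9098}{39}$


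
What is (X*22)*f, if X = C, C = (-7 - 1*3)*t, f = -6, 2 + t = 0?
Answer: -2640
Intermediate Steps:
t = -2 (t = -2 + 0 = -2)
C = 20 (C = (-7 - 1*3)*(-2) = (-7 - 3)*(-2) = -10*(-2) = 20)
X = 20
(X*22)*f = (20*22)*(-6) = 440*(-6) = -2640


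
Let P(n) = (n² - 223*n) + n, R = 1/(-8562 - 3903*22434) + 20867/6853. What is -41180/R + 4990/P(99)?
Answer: -12480408844343598190/922802143802517 ≈ -13524.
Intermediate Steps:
R = 75782388421/24887943090 (R = (1/22434)/(-12465) + 20867*(1/6853) = -1/12465*1/22434 + 271/89 = -1/279639810 + 271/89 = 75782388421/24887943090 ≈ 3.0449)
P(n) = n² - 222*n
-41180/R + 4990/P(99) = -41180/75782388421/24887943090 + 4990/((99*(-222 + 99))) = -41180*24887943090/75782388421 + 4990/((99*(-123))) = -1024885496446200/75782388421 + 4990/(-12177) = -1024885496446200/75782388421 + 4990*(-1/12177) = -1024885496446200/75782388421 - 4990/12177 = -12480408844343598190/922802143802517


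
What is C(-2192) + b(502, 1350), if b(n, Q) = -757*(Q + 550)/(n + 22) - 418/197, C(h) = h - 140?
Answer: -131072957/25807 ≈ -5079.0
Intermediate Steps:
C(h) = -140 + h
b(n, Q) = -418/197 - 757*(550 + Q)/(22 + n) (b(n, Q) = -757*(550 + Q)/(22 + n) - 418*1/197 = -757*(550 + Q)/(22 + n) - 418/197 = -418/197 - 757*(550 + Q)/(22 + n))
C(-2192) + b(502, 1350) = (-140 - 2192) + (-82030146 - 149129*1350 - 418*502)/(197*(22 + 502)) = -2332 + (1/197)*(-82030146 - 201324150 - 209836)/524 = -2332 + (1/197)*(1/524)*(-283564132) = -2332 - 70891033/25807 = -131072957/25807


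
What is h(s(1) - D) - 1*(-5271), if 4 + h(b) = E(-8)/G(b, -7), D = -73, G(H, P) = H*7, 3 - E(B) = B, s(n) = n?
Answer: 2728317/518 ≈ 5267.0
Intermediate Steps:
E(B) = 3 - B
G(H, P) = 7*H
h(b) = -4 + 11/(7*b) (h(b) = -4 + (3 - 1*(-8))/((7*b)) = -4 + (3 + 8)*(1/(7*b)) = -4 + 11*(1/(7*b)) = -4 + 11/(7*b))
h(s(1) - D) - 1*(-5271) = (-4 + 11/(7*(1 - 1*(-73)))) - 1*(-5271) = (-4 + 11/(7*(1 + 73))) + 5271 = (-4 + (11/7)/74) + 5271 = (-4 + (11/7)*(1/74)) + 5271 = (-4 + 11/518) + 5271 = -2061/518 + 5271 = 2728317/518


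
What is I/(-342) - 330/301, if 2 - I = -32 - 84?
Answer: -74189/51471 ≈ -1.4414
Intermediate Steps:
I = 118 (I = 2 - (-32 - 84) = 2 - 1*(-116) = 2 + 116 = 118)
I/(-342) - 330/301 = 118/(-342) - 330/301 = 118*(-1/342) - 330*1/301 = -59/171 - 330/301 = -74189/51471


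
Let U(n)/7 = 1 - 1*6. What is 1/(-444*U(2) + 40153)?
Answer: 1/55693 ≈ 1.7956e-5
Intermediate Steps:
U(n) = -35 (U(n) = 7*(1 - 1*6) = 7*(1 - 6) = 7*(-5) = -35)
1/(-444*U(2) + 40153) = 1/(-444*(-35) + 40153) = 1/(15540 + 40153) = 1/55693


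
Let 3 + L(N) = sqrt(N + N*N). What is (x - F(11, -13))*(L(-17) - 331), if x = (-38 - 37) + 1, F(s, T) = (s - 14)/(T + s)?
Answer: 25217 - 302*sqrt(17) ≈ 23972.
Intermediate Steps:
F(s, T) = (-14 + s)/(T + s)
L(N) = -3 + sqrt(N + N**2) (L(N) = -3 + sqrt(N + N*N) = -3 + sqrt(N + N**2))
x = -74 (x = -75 + 1 = -74)
(x - F(11, -13))*(L(-17) - 331) = (-74 - (-14 + 11)/(-13 + 11))*((-3 + sqrt(-17*(1 - 17))) - 331) = (-74 - (-3)/(-2))*((-3 + sqrt(-17*(-16))) - 331) = (-74 - (-1)*(-3)/2)*((-3 + sqrt(272)) - 331) = (-74 - 1*3/2)*((-3 + 4*sqrt(17)) - 331) = (-74 - 3/2)*(-334 + 4*sqrt(17)) = -151*(-334 + 4*sqrt(17))/2 = 25217 - 302*sqrt(17)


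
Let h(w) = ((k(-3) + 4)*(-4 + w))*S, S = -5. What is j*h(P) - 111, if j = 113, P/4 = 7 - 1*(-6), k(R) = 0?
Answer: -108591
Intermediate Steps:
P = 52 (P = 4*(7 - 1*(-6)) = 4*(7 + 6) = 4*13 = 52)
h(w) = 80 - 20*w (h(w) = ((0 + 4)*(-4 + w))*(-5) = (4*(-4 + w))*(-5) = (-16 + 4*w)*(-5) = 80 - 20*w)
j*h(P) - 111 = 113*(80 - 20*52) - 111 = 113*(80 - 1040) - 111 = 113*(-960) - 111 = -108480 - 111 = -108591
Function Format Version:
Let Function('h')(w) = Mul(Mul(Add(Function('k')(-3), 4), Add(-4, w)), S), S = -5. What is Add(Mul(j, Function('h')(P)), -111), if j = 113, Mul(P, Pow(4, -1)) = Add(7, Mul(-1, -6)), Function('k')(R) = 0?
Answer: -108591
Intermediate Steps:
P = 52 (P = Mul(4, Add(7, Mul(-1, -6))) = Mul(4, Add(7, 6)) = Mul(4, 13) = 52)
Function('h')(w) = Add(80, Mul(-20, w)) (Function('h')(w) = Mul(Mul(Add(0, 4), Add(-4, w)), -5) = Mul(Mul(4, Add(-4, w)), -5) = Mul(Add(-16, Mul(4, w)), -5) = Add(80, Mul(-20, w)))
Add(Mul(j, Function('h')(P)), -111) = Add(Mul(113, Add(80, Mul(-20, 52))), -111) = Add(Mul(113, Add(80, -1040)), -111) = Add(Mul(113, -960), -111) = Add(-108480, -111) = -108591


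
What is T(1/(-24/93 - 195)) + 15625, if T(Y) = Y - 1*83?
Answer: 94075695/6053 ≈ 15542.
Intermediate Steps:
T(Y) = -83 + Y (T(Y) = Y - 83 = -83 + Y)
T(1/(-24/93 - 195)) + 15625 = (-83 + 1/(-24/93 - 195)) + 15625 = (-83 + 1/(-24*1/93 - 195)) + 15625 = (-83 + 1/(-8/31 - 195)) + 15625 = (-83 + 1/(-6053/31)) + 15625 = (-83 - 31/6053) + 15625 = -502430/6053 + 15625 = 94075695/6053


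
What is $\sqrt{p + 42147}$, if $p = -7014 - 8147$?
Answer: $\sqrt{26986} \approx 164.27$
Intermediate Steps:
$p = -15161$
$\sqrt{p + 42147} = \sqrt{-15161 + 42147} = \sqrt{26986}$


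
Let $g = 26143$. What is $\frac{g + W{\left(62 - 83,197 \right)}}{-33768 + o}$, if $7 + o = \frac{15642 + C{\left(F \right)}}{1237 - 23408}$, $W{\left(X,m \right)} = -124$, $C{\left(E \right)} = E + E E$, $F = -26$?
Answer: $- \frac{192289083}{249613939} \approx -0.77035$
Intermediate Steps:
$C{\left(E \right)} = E + E^{2}$
$o = - \frac{171489}{22171}$ ($o = -7 + \frac{15642 - 26 \left(1 - 26\right)}{1237 - 23408} = -7 + \frac{15642 - -650}{-22171} = -7 + \left(15642 + 650\right) \left(- \frac{1}{22171}\right) = -7 + 16292 \left(- \frac{1}{22171}\right) = -7 - \frac{16292}{22171} = - \frac{171489}{22171} \approx -7.7348$)
$\frac{g + W{\left(62 - 83,197 \right)}}{-33768 + o} = \frac{26143 - 124}{-33768 - \frac{171489}{22171}} = \frac{26019}{- \frac{748841817}{22171}} = 26019 \left(- \frac{22171}{748841817}\right) = - \frac{192289083}{249613939}$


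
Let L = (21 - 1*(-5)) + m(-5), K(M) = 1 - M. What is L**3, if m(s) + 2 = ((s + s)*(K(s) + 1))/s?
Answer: 54872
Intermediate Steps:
m(s) = 2 - 2*s (m(s) = -2 + ((s + s)*((1 - s) + 1))/s = -2 + ((2*s)*(2 - s))/s = -2 + (2*s*(2 - s))/s = -2 + (4 - 2*s) = 2 - 2*s)
L = 38 (L = (21 - 1*(-5)) + (2 - 2*(-5)) = (21 + 5) + (2 + 10) = 26 + 12 = 38)
L**3 = 38**3 = 54872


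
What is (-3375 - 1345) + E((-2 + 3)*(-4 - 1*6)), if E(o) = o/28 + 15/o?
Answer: -33053/7 ≈ -4721.9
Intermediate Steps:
E(o) = 15/o + o/28 (E(o) = o*(1/28) + 15/o = o/28 + 15/o = 15/o + o/28)
(-3375 - 1345) + E((-2 + 3)*(-4 - 1*6)) = (-3375 - 1345) + (15/(((-2 + 3)*(-4 - 1*6))) + ((-2 + 3)*(-4 - 1*6))/28) = -4720 + (15/((1*(-4 - 6))) + (1*(-4 - 6))/28) = -4720 + (15/((1*(-10))) + (1*(-10))/28) = -4720 + (15/(-10) + (1/28)*(-10)) = -4720 + (15*(-⅒) - 5/14) = -4720 + (-3/2 - 5/14) = -4720 - 13/7 = -33053/7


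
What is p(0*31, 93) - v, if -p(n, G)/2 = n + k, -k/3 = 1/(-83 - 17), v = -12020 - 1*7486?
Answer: 975297/50 ≈ 19506.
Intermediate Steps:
v = -19506 (v = -12020 - 7486 = -19506)
k = 3/100 (k = -3/(-83 - 17) = -3/(-100) = -3*(-1/100) = 3/100 ≈ 0.030000)
p(n, G) = -3/50 - 2*n (p(n, G) = -2*(n + 3/100) = -2*(3/100 + n) = -3/50 - 2*n)
p(0*31, 93) - v = (-3/50 - 0*31) - 1*(-19506) = (-3/50 - 2*0) + 19506 = (-3/50 + 0) + 19506 = -3/50 + 19506 = 975297/50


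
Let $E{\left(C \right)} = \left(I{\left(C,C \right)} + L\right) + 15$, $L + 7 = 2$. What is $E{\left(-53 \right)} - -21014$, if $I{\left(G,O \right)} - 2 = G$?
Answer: $20973$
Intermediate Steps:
$L = -5$ ($L = -7 + 2 = -5$)
$I{\left(G,O \right)} = 2 + G$
$E{\left(C \right)} = 12 + C$ ($E{\left(C \right)} = \left(\left(2 + C\right) - 5\right) + 15 = \left(-3 + C\right) + 15 = 12 + C$)
$E{\left(-53 \right)} - -21014 = \left(12 - 53\right) - -21014 = -41 + 21014 = 20973$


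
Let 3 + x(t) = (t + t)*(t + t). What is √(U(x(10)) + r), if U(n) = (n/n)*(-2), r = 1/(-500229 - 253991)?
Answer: I*√284424092755/377110 ≈ 1.4142*I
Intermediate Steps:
r = -1/754220 (r = 1/(-754220) = -1/754220 ≈ -1.3259e-6)
x(t) = -3 + 4*t² (x(t) = -3 + (t + t)*(t + t) = -3 + (2*t)*(2*t) = -3 + 4*t²)
U(n) = -2 (U(n) = 1*(-2) = -2)
√(U(x(10)) + r) = √(-2 - 1/754220) = √(-1508441/754220) = I*√284424092755/377110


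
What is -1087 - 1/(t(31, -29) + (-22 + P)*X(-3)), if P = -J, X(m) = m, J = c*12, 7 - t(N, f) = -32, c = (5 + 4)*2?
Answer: -818512/753 ≈ -1087.0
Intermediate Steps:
c = 18 (c = 9*2 = 18)
t(N, f) = 39 (t(N, f) = 7 - 1*(-32) = 7 + 32 = 39)
J = 216 (J = 18*12 = 216)
P = -216 (P = -1*216 = -216)
-1087 - 1/(t(31, -29) + (-22 + P)*X(-3)) = -1087 - 1/(39 + (-22 - 216)*(-3)) = -1087 - 1/(39 - 238*(-3)) = -1087 - 1/(39 + 714) = -1087 - 1/753 = -818512/753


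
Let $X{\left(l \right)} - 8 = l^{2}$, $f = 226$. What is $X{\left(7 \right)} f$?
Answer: $12882$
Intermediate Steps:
$X{\left(l \right)} = 8 + l^{2}$
$X{\left(7 \right)} f = \left(8 + 7^{2}\right) 226 = \left(8 + 49\right) 226 = 57 \cdot 226 = 12882$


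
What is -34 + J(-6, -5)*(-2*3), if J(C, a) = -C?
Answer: -70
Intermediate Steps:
-34 + J(-6, -5)*(-2*3) = -34 + (-1*(-6))*(-2*3) = -34 + 6*(-6) = -34 - 36 = -70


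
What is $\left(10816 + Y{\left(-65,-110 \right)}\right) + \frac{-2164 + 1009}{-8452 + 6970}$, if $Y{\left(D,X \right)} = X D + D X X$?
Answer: $- \frac{379655411}{494} \approx -7.6853 \cdot 10^{5}$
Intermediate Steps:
$Y{\left(D,X \right)} = D X + D X^{2}$
$\left(10816 + Y{\left(-65,-110 \right)}\right) + \frac{-2164 + 1009}{-8452 + 6970} = \left(10816 - - 7150 \left(1 - 110\right)\right) + \frac{-2164 + 1009}{-8452 + 6970} = \left(10816 - \left(-7150\right) \left(-109\right)\right) - \frac{1155}{-1482} = \left(10816 - 779350\right) - - \frac{385}{494} = -768534 + \frac{385}{494} = - \frac{379655411}{494}$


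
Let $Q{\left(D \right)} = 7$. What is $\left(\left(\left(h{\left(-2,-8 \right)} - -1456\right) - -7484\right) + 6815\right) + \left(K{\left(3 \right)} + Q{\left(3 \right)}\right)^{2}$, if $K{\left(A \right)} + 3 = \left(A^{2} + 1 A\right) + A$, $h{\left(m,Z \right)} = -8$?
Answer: $16108$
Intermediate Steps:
$K{\left(A \right)} = -3 + A^{2} + 2 A$ ($K{\left(A \right)} = -3 + \left(\left(A^{2} + 1 A\right) + A\right) = -3 + \left(\left(A^{2} + A\right) + A\right) = -3 + \left(\left(A + A^{2}\right) + A\right) = -3 + \left(A^{2} + 2 A\right) = -3 + A^{2} + 2 A$)
$\left(\left(\left(h{\left(-2,-8 \right)} - -1456\right) - -7484\right) + 6815\right) + \left(K{\left(3 \right)} + Q{\left(3 \right)}\right)^{2} = \left(\left(\left(-8 - -1456\right) - -7484\right) + 6815\right) + \left(\left(-3 + 3^{2} + 2 \cdot 3\right) + 7\right)^{2} = \left(\left(\left(-8 + 1456\right) + 7484\right) + 6815\right) + \left(\left(-3 + 9 + 6\right) + 7\right)^{2} = \left(\left(1448 + 7484\right) + 6815\right) + \left(12 + 7\right)^{2} = \left(8932 + 6815\right) + 19^{2} = 15747 + 361 = 16108$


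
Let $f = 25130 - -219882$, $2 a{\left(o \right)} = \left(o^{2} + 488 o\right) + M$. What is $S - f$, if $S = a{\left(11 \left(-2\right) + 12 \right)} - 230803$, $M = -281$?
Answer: $- \frac{956691}{2} \approx -4.7835 \cdot 10^{5}$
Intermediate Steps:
$a{\left(o \right)} = - \frac{281}{2} + \frac{o^{2}}{2} + 244 o$ ($a{\left(o \right)} = \frac{\left(o^{2} + 488 o\right) - 281}{2} = \frac{-281 + o^{2} + 488 o}{2} = - \frac{281}{2} + \frac{o^{2}}{2} + 244 o$)
$f = 245012$ ($f = 25130 + 219882 = 245012$)
$S = - \frac{466667}{2}$ ($S = \left(- \frac{281}{2} + \frac{\left(11 \left(-2\right) + 12\right)^{2}}{2} + 244 \left(11 \left(-2\right) + 12\right)\right) - 230803 = \left(- \frac{281}{2} + \frac{\left(-22 + 12\right)^{2}}{2} + 244 \left(-22 + 12\right)\right) - 230803 = \left(- \frac{281}{2} + \frac{\left(-10\right)^{2}}{2} + 244 \left(-10\right)\right) - 230803 = \left(- \frac{281}{2} + \frac{1}{2} \cdot 100 - 2440\right) - 230803 = \left(- \frac{281}{2} + 50 - 2440\right) - 230803 = - \frac{5061}{2} - 230803 = - \frac{466667}{2} \approx -2.3333 \cdot 10^{5}$)
$S - f = - \frac{466667}{2} - 245012 = - \frac{956691}{2}$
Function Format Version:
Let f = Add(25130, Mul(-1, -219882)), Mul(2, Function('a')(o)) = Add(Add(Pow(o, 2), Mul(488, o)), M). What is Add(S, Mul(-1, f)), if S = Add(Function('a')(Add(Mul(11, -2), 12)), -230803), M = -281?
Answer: Rational(-956691, 2) ≈ -4.7835e+5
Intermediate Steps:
Function('a')(o) = Add(Rational(-281, 2), Mul(Rational(1, 2), Pow(o, 2)), Mul(244, o)) (Function('a')(o) = Mul(Rational(1, 2), Add(Add(Pow(o, 2), Mul(488, o)), -281)) = Mul(Rational(1, 2), Add(-281, Pow(o, 2), Mul(488, o))) = Add(Rational(-281, 2), Mul(Rational(1, 2), Pow(o, 2)), Mul(244, o)))
f = 245012 (f = Add(25130, 219882) = 245012)
S = Rational(-466667, 2) (S = Add(Add(Rational(-281, 2), Mul(Rational(1, 2), Pow(Add(Mul(11, -2), 12), 2)), Mul(244, Add(Mul(11, -2), 12))), -230803) = Add(Add(Rational(-281, 2), Mul(Rational(1, 2), Pow(Add(-22, 12), 2)), Mul(244, Add(-22, 12))), -230803) = Add(Add(Rational(-281, 2), Mul(Rational(1, 2), Pow(-10, 2)), Mul(244, -10)), -230803) = Add(Add(Rational(-281, 2), Mul(Rational(1, 2), 100), -2440), -230803) = Add(Add(Rational(-281, 2), 50, -2440), -230803) = Add(Rational(-5061, 2), -230803) = Rational(-466667, 2) ≈ -2.3333e+5)
Add(S, Mul(-1, f)) = Add(Rational(-466667, 2), Mul(-1, 245012)) = Add(Rational(-466667, 2), -245012) = Rational(-956691, 2)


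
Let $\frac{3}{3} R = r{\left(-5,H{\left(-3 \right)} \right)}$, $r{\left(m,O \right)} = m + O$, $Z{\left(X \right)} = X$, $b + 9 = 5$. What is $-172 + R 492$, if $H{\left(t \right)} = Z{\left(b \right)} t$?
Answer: $3272$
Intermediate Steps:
$b = -4$ ($b = -9 + 5 = -4$)
$H{\left(t \right)} = - 4 t$
$r{\left(m,O \right)} = O + m$
$R = 7$ ($R = \left(-4\right) \left(-3\right) - 5 = 12 - 5 = 7$)
$-172 + R 492 = -172 + 7 \cdot 492 = -172 + 3444 = 3272$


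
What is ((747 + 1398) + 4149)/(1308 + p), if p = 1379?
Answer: 6294/2687 ≈ 2.3424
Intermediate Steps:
((747 + 1398) + 4149)/(1308 + p) = ((747 + 1398) + 4149)/(1308 + 1379) = (2145 + 4149)/2687 = 6294*(1/2687) = 6294/2687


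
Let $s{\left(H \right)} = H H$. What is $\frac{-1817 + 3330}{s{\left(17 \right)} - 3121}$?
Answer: $- \frac{1513}{2832} \approx -0.53425$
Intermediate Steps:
$s{\left(H \right)} = H^{2}$
$\frac{-1817 + 3330}{s{\left(17 \right)} - 3121} = \frac{-1817 + 3330}{17^{2} - 3121} = \frac{1513}{289 - 3121} = \frac{1513}{-2832} = 1513 \left(- \frac{1}{2832}\right) = - \frac{1513}{2832}$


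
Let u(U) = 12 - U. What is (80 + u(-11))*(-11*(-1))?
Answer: 1133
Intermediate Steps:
(80 + u(-11))*(-11*(-1)) = (80 + (12 - 1*(-11)))*(-11*(-1)) = (80 + (12 + 11))*11 = (80 + 23)*11 = 103*11 = 1133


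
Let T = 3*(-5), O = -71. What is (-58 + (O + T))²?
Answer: 20736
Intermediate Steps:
T = -15
(-58 + (O + T))² = (-58 + (-71 - 15))² = (-58 - 86)² = (-144)² = 20736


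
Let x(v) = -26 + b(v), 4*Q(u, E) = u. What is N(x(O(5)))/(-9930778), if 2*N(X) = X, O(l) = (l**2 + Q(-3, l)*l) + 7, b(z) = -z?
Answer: 217/79446224 ≈ 2.7314e-6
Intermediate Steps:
Q(u, E) = u/4
O(l) = 7 + l**2 - 3*l/4 (O(l) = (l**2 + ((1/4)*(-3))*l) + 7 = (l**2 - 3*l/4) + 7 = 7 + l**2 - 3*l/4)
x(v) = -26 - v
N(X) = X/2
N(x(O(5)))/(-9930778) = ((-26 - (7 + 5**2 - 3/4*5))/2)/(-9930778) = ((-26 - (7 + 25 - 15/4))/2)*(-1/9930778) = ((-26 - 1*113/4)/2)*(-1/9930778) = ((-26 - 113/4)/2)*(-1/9930778) = ((1/2)*(-217/4))*(-1/9930778) = -217/8*(-1/9930778) = 217/79446224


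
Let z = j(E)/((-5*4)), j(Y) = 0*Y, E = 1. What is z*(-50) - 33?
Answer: -33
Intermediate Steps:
j(Y) = 0
z = 0 (z = 0/((-5*4)) = 0/(-20) = 0*(-1/20) = 0)
z*(-50) - 33 = 0*(-50) - 33 = 0 - 33 = -33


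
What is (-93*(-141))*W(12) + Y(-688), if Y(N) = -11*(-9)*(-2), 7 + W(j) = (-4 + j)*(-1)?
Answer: -196893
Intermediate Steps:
W(j) = -3 - j (W(j) = -7 + (-4 + j)*(-1) = -7 + (4 - j) = -3 - j)
Y(N) = -198 (Y(N) = 99*(-2) = -198)
(-93*(-141))*W(12) + Y(-688) = (-93*(-141))*(-3 - 1*12) - 198 = 13113*(-3 - 12) - 198 = 13113*(-15) - 198 = -196695 - 198 = -196893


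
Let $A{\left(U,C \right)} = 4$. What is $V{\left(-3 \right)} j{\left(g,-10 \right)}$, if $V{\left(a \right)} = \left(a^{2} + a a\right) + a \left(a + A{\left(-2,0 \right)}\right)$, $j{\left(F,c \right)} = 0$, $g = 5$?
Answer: $0$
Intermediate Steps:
$V{\left(a \right)} = 2 a^{2} + a \left(4 + a\right)$ ($V{\left(a \right)} = \left(a^{2} + a a\right) + a \left(a + 4\right) = \left(a^{2} + a^{2}\right) + a \left(4 + a\right) = 2 a^{2} + a \left(4 + a\right)$)
$V{\left(-3 \right)} j{\left(g,-10 \right)} = - 3 \left(4 + 3 \left(-3\right)\right) 0 = - 3 \left(4 - 9\right) 0 = \left(-3\right) \left(-5\right) 0 = 15 \cdot 0 = 0$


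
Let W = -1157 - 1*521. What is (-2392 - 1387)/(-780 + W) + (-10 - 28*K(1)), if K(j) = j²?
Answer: -89625/2458 ≈ -36.463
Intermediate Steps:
W = -1678 (W = -1157 - 521 = -1678)
(-2392 - 1387)/(-780 + W) + (-10 - 28*K(1)) = (-2392 - 1387)/(-780 - 1678) + (-10 - 28*1²) = -3779/(-2458) + (-10 - 28*1) = -3779*(-1/2458) + (-10 - 28) = 3779/2458 - 38 = -89625/2458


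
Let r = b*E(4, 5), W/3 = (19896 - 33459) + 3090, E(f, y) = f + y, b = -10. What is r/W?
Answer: 10/3491 ≈ 0.0028645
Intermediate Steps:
W = -31419 (W = 3*((19896 - 33459) + 3090) = 3*(-13563 + 3090) = 3*(-10473) = -31419)
r = -90 (r = -10*(4 + 5) = -10*9 = -90)
r/W = -90/(-31419) = -90*(-1/31419) = 10/3491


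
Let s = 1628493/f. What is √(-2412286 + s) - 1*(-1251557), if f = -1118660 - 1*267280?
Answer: 1251557 + I*√128710911420174945/230990 ≈ 1.2516e+6 + 1553.2*I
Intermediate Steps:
f = -1385940 (f = -1118660 - 267280 = -1385940)
s = -542831/461980 (s = 1628493/(-1385940) = 1628493*(-1/1385940) = -542831/461980 ≈ -1.1750)
√(-2412286 + s) - 1*(-1251557) = √(-2412286 - 542831/461980) - 1*(-1251557) = √(-1114428429111/461980) + 1251557 = I*√128710911420174945/230990 + 1251557 = 1251557 + I*√128710911420174945/230990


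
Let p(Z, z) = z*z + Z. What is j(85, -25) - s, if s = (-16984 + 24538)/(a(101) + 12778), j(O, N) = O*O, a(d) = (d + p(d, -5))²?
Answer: 464610521/64307 ≈ 7224.9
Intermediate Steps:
p(Z, z) = Z + z² (p(Z, z) = z² + Z = Z + z²)
a(d) = (25 + 2*d)² (a(d) = (d + (d + (-5)²))² = (d + (d + 25))² = (d + (25 + d))² = (25 + 2*d)²)
j(O, N) = O²
s = 7554/64307 (s = (-16984 + 24538)/((25 + 2*101)² + 12778) = 7554/((25 + 202)² + 12778) = 7554/(227² + 12778) = 7554/(51529 + 12778) = 7554/64307 ≈ 0.11747)
j(85, -25) - s = 85² - 1*7554/64307 = 7225 - 7554/64307 = 464610521/64307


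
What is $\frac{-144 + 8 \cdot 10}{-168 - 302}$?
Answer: $\frac{32}{235} \approx 0.13617$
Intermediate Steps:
$\frac{-144 + 8 \cdot 10}{-168 - 302} = \frac{-144 + 80}{-470} = \left(-64\right) \left(- \frac{1}{470}\right) = \frac{32}{235}$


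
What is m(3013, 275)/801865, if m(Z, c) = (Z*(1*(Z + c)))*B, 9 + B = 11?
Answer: 19813488/801865 ≈ 24.709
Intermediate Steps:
B = 2 (B = -9 + 11 = 2)
m(Z, c) = 2*Z*(Z + c) (m(Z, c) = (Z*(1*(Z + c)))*2 = (Z*(Z + c))*2 = 2*Z*(Z + c))
m(3013, 275)/801865 = (2*3013*(3013 + 275))/801865 = (2*3013*3288)*(1/801865) = 19813488*(1/801865) = 19813488/801865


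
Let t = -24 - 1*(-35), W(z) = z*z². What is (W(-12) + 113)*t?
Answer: -17765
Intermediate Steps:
W(z) = z³
t = 11 (t = -24 + 35 = 11)
(W(-12) + 113)*t = ((-12)³ + 113)*11 = (-1728 + 113)*11 = -1615*11 = -17765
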